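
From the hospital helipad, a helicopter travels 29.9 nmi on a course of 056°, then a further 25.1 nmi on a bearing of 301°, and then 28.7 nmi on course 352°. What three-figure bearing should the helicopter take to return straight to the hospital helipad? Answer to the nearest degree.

Leg 1 (056°, 29.9 nmi): east 29.9 sin 56° = 24.79, north 29.9 cos 56° = 16.72
Leg 2 (301°, 25.1 nmi): east 25.1 sin 301° = -21.51, north 25.1 cos 301° = 12.93
Leg 3 (352°, 28.7 nmi): east 28.7 sin 352° = -3.99, north 28.7 cos 352° = 28.42
Net displacement: -0.72 east, 58.07 north. Direction back to start is (0.72, -58.07): bearing = atan2(0.72, -58.07) mod 360° = 179.29° ≈ 179°.

179°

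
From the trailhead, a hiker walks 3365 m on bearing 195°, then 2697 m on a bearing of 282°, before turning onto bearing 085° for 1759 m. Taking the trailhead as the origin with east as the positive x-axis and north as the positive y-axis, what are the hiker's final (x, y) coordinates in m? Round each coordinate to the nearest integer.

Leg 1 (195°, 3365 m): east 3365 sin 195° = -870.93, north 3365 cos 195° = -3250.34
Leg 2 (282°, 2697 m): east 2697 sin 282° = -2638.06, north 2697 cos 282° = 560.74
Leg 3 (085°, 1759 m): east 1759 sin 85° = 1752.31, north 1759 cos 85° = 153.31
Summing: -1756.68 m east, -2536.30 m north → (-1757, -2536).

(-1757, -2536)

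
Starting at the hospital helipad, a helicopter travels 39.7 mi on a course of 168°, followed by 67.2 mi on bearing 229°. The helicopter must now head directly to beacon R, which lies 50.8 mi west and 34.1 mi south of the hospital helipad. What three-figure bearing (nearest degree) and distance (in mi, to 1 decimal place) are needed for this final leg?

350°, 49.5 mi

Leg 1 (168°, 39.7 mi): east 39.7 sin 168° = 8.25, north 39.7 cos 168° = -38.83
Leg 2 (229°, 67.2 mi): east 67.2 sin 229° = -50.72, north 67.2 cos 229° = -44.09
Current position: (-42.46, -82.92). Target: (-50.8, -34.1). Remaining: Δeast = -8.34, Δnorth = 48.82.
Bearing = atan2(-8.34, 48.82) mod 360° = 350.31°; distance = √((-8.34)² + (48.82)²) = 49.526 mi.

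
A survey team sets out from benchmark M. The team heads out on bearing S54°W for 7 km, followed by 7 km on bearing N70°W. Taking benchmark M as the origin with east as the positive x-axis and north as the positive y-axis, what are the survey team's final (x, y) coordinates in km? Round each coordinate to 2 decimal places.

Leg 1 (S54°W, 7 km): east 7 sin 234° = -5.66, north 7 cos 234° = -4.11
Leg 2 (N70°W, 7 km): east 7 sin 290° = -6.58, north 7 cos 290° = 2.39
Summing: -12.24 km east, -1.72 km north → (-12.24, -1.72).

(-12.24, -1.72)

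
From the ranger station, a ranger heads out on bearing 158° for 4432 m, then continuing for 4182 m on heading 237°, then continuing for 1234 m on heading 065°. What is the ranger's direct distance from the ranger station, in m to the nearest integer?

5911 m

Leg 1 (158°, 4432 m): east 4432 sin 158° = 1660.26, north 4432 cos 158° = -4109.28
Leg 2 (237°, 4182 m): east 4182 sin 237° = -3507.32, north 4182 cos 237° = -2277.68
Leg 3 (065°, 1234 m): east 1234 sin 65° = 1118.38, north 1234 cos 65° = 521.51
Net: -728.68 east, -5865.45 north. Distance = √((-728.68)² + (-5865.45)²) = 5910.538 m.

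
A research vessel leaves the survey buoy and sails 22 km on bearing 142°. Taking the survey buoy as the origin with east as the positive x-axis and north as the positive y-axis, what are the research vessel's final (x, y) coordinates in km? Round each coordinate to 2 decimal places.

Leg 1 (142°, 22 km): east 22 sin 142° = 13.54, north 22 cos 142° = -17.34
Summing: 13.54 km east, -17.34 km north → (13.54, -17.34).

(13.54, -17.34)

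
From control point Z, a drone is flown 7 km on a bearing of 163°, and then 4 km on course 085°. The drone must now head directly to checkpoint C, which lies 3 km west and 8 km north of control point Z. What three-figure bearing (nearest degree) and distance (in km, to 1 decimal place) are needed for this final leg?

Leg 1 (163°, 7 km): east 7 sin 163° = 2.05, north 7 cos 163° = -6.69
Leg 2 (085°, 4 km): east 4 sin 85° = 3.98, north 4 cos 85° = 0.35
Current position: (6.03, -6.35). Target: (-3, 8). Remaining: Δeast = -9.03, Δnorth = 14.35.
Bearing = atan2(-9.03, 14.35) mod 360° = 327.81°; distance = √((-9.03)² + (14.35)²) = 16.952 km.

328°, 17.0 km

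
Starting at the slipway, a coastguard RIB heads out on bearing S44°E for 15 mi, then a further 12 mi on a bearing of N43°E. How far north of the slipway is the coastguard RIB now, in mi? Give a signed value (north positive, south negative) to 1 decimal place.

Leg 1 (S44°E, 15 mi): east 15 sin 136° = 10.42, north 15 cos 136° = -10.79
Leg 2 (N43°E, 12 mi): east 12 sin 43° = 8.18, north 12 cos 43° = 8.78
Net north component: -2.01 mi.

-2.0 mi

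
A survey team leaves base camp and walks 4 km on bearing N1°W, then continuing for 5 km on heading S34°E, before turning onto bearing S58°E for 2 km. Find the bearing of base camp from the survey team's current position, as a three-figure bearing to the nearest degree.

Leg 1 (N1°W, 4 km): east 4 sin 359° = -0.07, north 4 cos 359° = 4.00
Leg 2 (S34°E, 5 km): east 5 sin 146° = 2.80, north 5 cos 146° = -4.15
Leg 3 (S58°E, 2 km): east 2 sin 122° = 1.70, north 2 cos 122° = -1.06
Net displacement: 4.42 east, -1.21 north. Direction back to start is (-4.42, 1.21): bearing = atan2(-4.42, 1.21) mod 360° = 285.25° ≈ 285°.

285°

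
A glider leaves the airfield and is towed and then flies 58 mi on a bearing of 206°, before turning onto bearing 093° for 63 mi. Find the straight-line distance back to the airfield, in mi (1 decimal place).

66.9 mi

Leg 1 (206°, 58 mi): east 58 sin 206° = -25.43, north 58 cos 206° = -52.13
Leg 2 (093°, 63 mi): east 63 sin 93° = 62.91, north 63 cos 93° = -3.30
Net: 37.49 east, -55.43 north. Distance = √((37.49)² + (-55.43)²) = 66.914 mi.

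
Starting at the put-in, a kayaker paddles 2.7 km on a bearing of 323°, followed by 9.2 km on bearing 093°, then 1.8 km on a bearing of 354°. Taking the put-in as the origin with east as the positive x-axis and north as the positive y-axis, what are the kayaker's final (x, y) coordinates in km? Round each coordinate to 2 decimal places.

Leg 1 (323°, 2.7 km): east 2.7 sin 323° = -1.62, north 2.7 cos 323° = 2.16
Leg 2 (093°, 9.2 km): east 9.2 sin 93° = 9.19, north 9.2 cos 93° = -0.48
Leg 3 (354°, 1.8 km): east 1.8 sin 354° = -0.19, north 1.8 cos 354° = 1.79
Summing: 7.37 km east, 3.46 km north → (7.37, 3.46).

(7.37, 3.46)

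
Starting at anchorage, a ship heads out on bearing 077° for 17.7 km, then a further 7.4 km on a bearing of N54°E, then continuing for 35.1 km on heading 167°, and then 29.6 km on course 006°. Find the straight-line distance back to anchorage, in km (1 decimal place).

34.4 km

Leg 1 (077°, 17.7 km): east 17.7 sin 77° = 17.25, north 17.7 cos 77° = 3.98
Leg 2 (N54°E, 7.4 km): east 7.4 sin 54° = 5.99, north 7.4 cos 54° = 4.35
Leg 3 (167°, 35.1 km): east 35.1 sin 167° = 7.90, north 35.1 cos 167° = -34.20
Leg 4 (006°, 29.6 km): east 29.6 sin 6° = 3.09, north 29.6 cos 6° = 29.44
Net: 34.22 east, 3.57 north. Distance = √((34.22)² + (3.57)²) = 34.408 km.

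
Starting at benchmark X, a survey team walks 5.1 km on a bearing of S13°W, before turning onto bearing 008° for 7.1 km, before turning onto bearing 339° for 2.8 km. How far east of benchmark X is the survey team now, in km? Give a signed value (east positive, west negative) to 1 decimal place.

-1.2 km

Leg 1 (S13°W, 5.1 km): east 5.1 sin 193° = -1.15, north 5.1 cos 193° = -4.97
Leg 2 (008°, 7.1 km): east 7.1 sin 8° = 0.99, north 7.1 cos 8° = 7.03
Leg 3 (339°, 2.8 km): east 2.8 sin 339° = -1.00, north 2.8 cos 339° = 2.61
Net east component: -1.16 km.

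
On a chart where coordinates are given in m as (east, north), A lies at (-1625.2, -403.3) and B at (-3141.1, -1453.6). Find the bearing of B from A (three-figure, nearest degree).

235°

Δeast = -3141.1 − -1625.2 = -1515.90; Δnorth = -1453.6 − -403.3 = -1050.30.
Bearing = atan2(Δeast, Δnorth) mod 360° = 235.28° ≈ 235°.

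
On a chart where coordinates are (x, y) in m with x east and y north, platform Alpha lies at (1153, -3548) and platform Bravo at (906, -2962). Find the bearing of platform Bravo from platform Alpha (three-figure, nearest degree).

337°

Δeast = 906 − 1153 = -247.00; Δnorth = -2962 − -3548 = 586.00.
Bearing = atan2(Δeast, Δnorth) mod 360° = 337.14° ≈ 337°.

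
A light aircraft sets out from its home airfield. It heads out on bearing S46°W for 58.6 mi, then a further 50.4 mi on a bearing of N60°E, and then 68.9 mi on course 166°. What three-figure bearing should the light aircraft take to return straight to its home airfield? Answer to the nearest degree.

348°

Leg 1 (S46°W, 58.6 mi): east 58.6 sin 226° = -42.15, north 58.6 cos 226° = -40.71
Leg 2 (N60°E, 50.4 mi): east 50.4 sin 60° = 43.65, north 50.4 cos 60° = 25.20
Leg 3 (166°, 68.9 mi): east 68.9 sin 166° = 16.67, north 68.9 cos 166° = -66.85
Net displacement: 18.16 east, -82.36 north. Direction back to start is (-18.16, 82.36): bearing = atan2(-18.16, 82.36) mod 360° = 347.56° ≈ 348°.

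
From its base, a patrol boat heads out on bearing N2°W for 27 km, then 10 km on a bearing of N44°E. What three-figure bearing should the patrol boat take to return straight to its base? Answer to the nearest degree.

190°

Leg 1 (N2°W, 27 km): east 27 sin 358° = -0.94, north 27 cos 358° = 26.98
Leg 2 (N44°E, 10 km): east 10 sin 44° = 6.95, north 10 cos 44° = 7.19
Net displacement: 6.00 east, 34.18 north. Direction back to start is (-6.00, -34.18): bearing = atan2(-6.00, -34.18) mod 360° = 189.96° ≈ 190°.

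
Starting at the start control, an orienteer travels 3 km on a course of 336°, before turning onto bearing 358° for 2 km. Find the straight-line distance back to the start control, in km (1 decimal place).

4.9 km

Leg 1 (336°, 3 km): east 3 sin 336° = -1.22, north 3 cos 336° = 2.74
Leg 2 (358°, 2 km): east 2 sin 358° = -0.07, north 2 cos 358° = 2.00
Net: -1.29 east, 4.74 north. Distance = √((-1.29)² + (4.74)²) = 4.912 km.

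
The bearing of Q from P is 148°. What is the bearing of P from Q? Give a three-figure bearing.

Back-bearing = 148° + 180° = 328°.

328°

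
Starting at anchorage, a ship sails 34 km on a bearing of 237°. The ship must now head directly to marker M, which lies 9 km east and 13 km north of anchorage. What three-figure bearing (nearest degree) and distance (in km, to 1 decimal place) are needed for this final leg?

050°, 49.0 km

Leg 1 (237°, 34 km): east 34 sin 237° = -28.51, north 34 cos 237° = -18.52
Current position: (-28.51, -18.52). Target: (9, 13). Remaining: Δeast = 37.51, Δnorth = 31.52.
Bearing = atan2(37.51, 31.52) mod 360° = 49.96°; distance = √((37.51)² + (31.52)²) = 48.997 km.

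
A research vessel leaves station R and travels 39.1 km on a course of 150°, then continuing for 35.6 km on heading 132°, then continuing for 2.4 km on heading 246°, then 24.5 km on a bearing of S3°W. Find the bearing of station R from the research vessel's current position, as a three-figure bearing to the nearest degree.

Leg 1 (150°, 39.1 km): east 39.1 sin 150° = 19.55, north 39.1 cos 150° = -33.86
Leg 2 (132°, 35.6 km): east 35.6 sin 132° = 26.46, north 35.6 cos 132° = -23.82
Leg 3 (246°, 2.4 km): east 2.4 sin 246° = -2.19, north 2.4 cos 246° = -0.98
Leg 4 (S3°W, 24.5 km): east 24.5 sin 183° = -1.28, north 24.5 cos 183° = -24.47
Net displacement: 42.53 east, -83.13 north. Direction back to start is (-42.53, 83.13): bearing = atan2(-42.53, 83.13) mod 360° = 332.90° ≈ 333°.

333°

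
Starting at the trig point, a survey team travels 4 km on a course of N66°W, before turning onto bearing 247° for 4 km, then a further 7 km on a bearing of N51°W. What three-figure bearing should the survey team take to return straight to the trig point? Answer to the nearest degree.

Leg 1 (N66°W, 4 km): east 4 sin 294° = -3.65, north 4 cos 294° = 1.63
Leg 2 (247°, 4 km): east 4 sin 247° = -3.68, north 4 cos 247° = -1.56
Leg 3 (N51°W, 7 km): east 7 sin 309° = -5.44, north 7 cos 309° = 4.41
Net displacement: -12.78 east, 4.47 north. Direction back to start is (12.78, -4.47): bearing = atan2(12.78, -4.47) mod 360° = 109.28° ≈ 109°.

109°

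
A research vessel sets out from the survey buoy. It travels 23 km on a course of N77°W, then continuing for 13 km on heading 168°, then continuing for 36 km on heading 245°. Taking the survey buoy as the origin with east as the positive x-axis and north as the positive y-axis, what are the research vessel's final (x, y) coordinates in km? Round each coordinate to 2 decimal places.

Leg 1 (N77°W, 23 km): east 23 sin 283° = -22.41, north 23 cos 283° = 5.17
Leg 2 (168°, 13 km): east 13 sin 168° = 2.70, north 13 cos 168° = -12.72
Leg 3 (245°, 36 km): east 36 sin 245° = -32.63, north 36 cos 245° = -15.21
Summing: -52.33 km east, -22.76 km north → (-52.33, -22.76).

(-52.33, -22.76)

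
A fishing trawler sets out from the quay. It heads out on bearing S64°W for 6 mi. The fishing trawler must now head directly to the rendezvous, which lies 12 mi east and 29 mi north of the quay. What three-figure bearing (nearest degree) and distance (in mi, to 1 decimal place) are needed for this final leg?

Leg 1 (S64°W, 6 mi): east 6 sin 244° = -5.39, north 6 cos 244° = -2.63
Current position: (-5.39, -2.63). Target: (12, 29). Remaining: Δeast = 17.39, Δnorth = 31.63.
Bearing = atan2(17.39, 31.63) mod 360° = 28.81°; distance = √((17.39)² + (31.63)²) = 36.097 mi.

029°, 36.1 mi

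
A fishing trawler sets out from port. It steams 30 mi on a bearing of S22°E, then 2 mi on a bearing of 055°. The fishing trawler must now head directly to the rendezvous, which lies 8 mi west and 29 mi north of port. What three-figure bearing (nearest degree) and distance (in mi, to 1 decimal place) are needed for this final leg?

339°, 59.5 mi

Leg 1 (S22°E, 30 mi): east 30 sin 158° = 11.24, north 30 cos 158° = -27.82
Leg 2 (055°, 2 mi): east 2 sin 55° = 1.64, north 2 cos 55° = 1.15
Current position: (12.88, -26.67). Target: (-8, 29). Remaining: Δeast = -20.88, Δnorth = 55.67.
Bearing = atan2(-20.88, 55.67) mod 360° = 339.44°; distance = √((-20.88)² + (55.67)²) = 59.454 mi.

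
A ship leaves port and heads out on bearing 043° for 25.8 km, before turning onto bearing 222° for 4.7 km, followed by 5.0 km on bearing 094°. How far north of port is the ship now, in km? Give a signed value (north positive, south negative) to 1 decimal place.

15.0 km

Leg 1 (043°, 25.8 km): east 25.8 sin 43° = 17.60, north 25.8 cos 43° = 18.87
Leg 2 (222°, 4.7 km): east 4.7 sin 222° = -3.14, north 4.7 cos 222° = -3.49
Leg 3 (094°, 5.0 km): east 5.0 sin 94° = 4.99, north 5.0 cos 94° = -0.35
Net north component: 15.03 km.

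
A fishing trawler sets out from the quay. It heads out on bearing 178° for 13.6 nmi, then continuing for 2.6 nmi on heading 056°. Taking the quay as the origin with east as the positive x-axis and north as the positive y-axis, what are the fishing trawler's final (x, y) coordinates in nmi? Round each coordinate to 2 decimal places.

Leg 1 (178°, 13.6 nmi): east 13.6 sin 178° = 0.47, north 13.6 cos 178° = -13.59
Leg 2 (056°, 2.6 nmi): east 2.6 sin 56° = 2.16, north 2.6 cos 56° = 1.45
Summing: 2.63 nmi east, -12.14 nmi north → (2.63, -12.14).

(2.63, -12.14)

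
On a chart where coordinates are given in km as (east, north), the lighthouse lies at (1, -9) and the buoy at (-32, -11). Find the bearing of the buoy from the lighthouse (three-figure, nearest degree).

267°

Δeast = -32 − 1 = -33.00; Δnorth = -11 − -9 = -2.00.
Bearing = atan2(Δeast, Δnorth) mod 360° = 266.53° ≈ 267°.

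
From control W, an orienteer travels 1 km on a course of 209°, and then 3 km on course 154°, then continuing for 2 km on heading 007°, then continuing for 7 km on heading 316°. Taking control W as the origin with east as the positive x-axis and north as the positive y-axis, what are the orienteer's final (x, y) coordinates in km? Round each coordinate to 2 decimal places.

(-3.79, 3.45)

Leg 1 (209°, 1 km): east 1 sin 209° = -0.48, north 1 cos 209° = -0.87
Leg 2 (154°, 3 km): east 3 sin 154° = 1.32, north 3 cos 154° = -2.70
Leg 3 (007°, 2 km): east 2 sin 7° = 0.24, north 2 cos 7° = 1.99
Leg 4 (316°, 7 km): east 7 sin 316° = -4.86, north 7 cos 316° = 5.04
Summing: -3.79 km east, 3.45 km north → (-3.79, 3.45).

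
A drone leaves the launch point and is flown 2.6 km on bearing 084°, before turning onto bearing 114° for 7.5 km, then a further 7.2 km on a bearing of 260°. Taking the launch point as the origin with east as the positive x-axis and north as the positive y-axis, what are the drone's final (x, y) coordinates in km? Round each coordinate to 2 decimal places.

(2.35, -4.03)

Leg 1 (084°, 2.6 km): east 2.6 sin 84° = 2.59, north 2.6 cos 84° = 0.27
Leg 2 (114°, 7.5 km): east 7.5 sin 114° = 6.85, north 7.5 cos 114° = -3.05
Leg 3 (260°, 7.2 km): east 7.2 sin 260° = -7.09, north 7.2 cos 260° = -1.25
Summing: 2.35 km east, -4.03 km north → (2.35, -4.03).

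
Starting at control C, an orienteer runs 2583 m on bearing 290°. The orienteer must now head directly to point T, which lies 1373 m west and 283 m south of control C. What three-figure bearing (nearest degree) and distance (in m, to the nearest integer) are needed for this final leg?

Leg 1 (290°, 2583 m): east 2583 sin 290° = -2427.23, north 2583 cos 290° = 883.44
Current position: (-2427.23, 883.44). Target: (-1373, -283). Remaining: Δeast = 1054.23, Δnorth = -1166.44.
Bearing = atan2(1054.23, -1166.44) mod 360° = 137.89°; distance = √((1054.23)² + (-1166.44)²) = 1572.250 m.

138°, 1572 m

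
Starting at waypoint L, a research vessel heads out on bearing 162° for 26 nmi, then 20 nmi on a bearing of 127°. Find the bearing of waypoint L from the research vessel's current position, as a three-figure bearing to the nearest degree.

Leg 1 (162°, 26 nmi): east 26 sin 162° = 8.03, north 26 cos 162° = -24.73
Leg 2 (127°, 20 nmi): east 20 sin 127° = 15.97, north 20 cos 127° = -12.04
Net displacement: 24.01 east, -36.76 north. Direction back to start is (-24.01, 36.76): bearing = atan2(-24.01, 36.76) mod 360° = 326.86° ≈ 327°.

327°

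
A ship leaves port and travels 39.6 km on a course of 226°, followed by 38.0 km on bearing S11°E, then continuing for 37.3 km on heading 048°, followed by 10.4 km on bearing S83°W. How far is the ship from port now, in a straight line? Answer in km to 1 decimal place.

Leg 1 (226°, 39.6 km): east 39.6 sin 226° = -28.49, north 39.6 cos 226° = -27.51
Leg 2 (S11°E, 38.0 km): east 38.0 sin 169° = 7.25, north 38.0 cos 169° = -37.30
Leg 3 (048°, 37.3 km): east 37.3 sin 48° = 27.72, north 37.3 cos 48° = 24.96
Leg 4 (S83°W, 10.4 km): east 10.4 sin 263° = -10.32, north 10.4 cos 263° = -1.27
Net: -3.84 east, -41.12 north. Distance = √((-3.84)² + (-41.12)²) = 41.298 km.

41.3 km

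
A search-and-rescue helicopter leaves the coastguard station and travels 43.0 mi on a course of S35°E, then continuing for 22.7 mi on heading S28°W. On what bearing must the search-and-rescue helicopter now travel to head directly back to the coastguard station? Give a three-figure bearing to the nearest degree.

346°

Leg 1 (S35°E, 43.0 mi): east 43.0 sin 145° = 24.66, north 43.0 cos 145° = -35.22
Leg 2 (S28°W, 22.7 mi): east 22.7 sin 208° = -10.66, north 22.7 cos 208° = -20.04
Net displacement: 14.01 east, -55.27 north. Direction back to start is (-14.01, 55.27): bearing = atan2(-14.01, 55.27) mod 360° = 345.78° ≈ 346°.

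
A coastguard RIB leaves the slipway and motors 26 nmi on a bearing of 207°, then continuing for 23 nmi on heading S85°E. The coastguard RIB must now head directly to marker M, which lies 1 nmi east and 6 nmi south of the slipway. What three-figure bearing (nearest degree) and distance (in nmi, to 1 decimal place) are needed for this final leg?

332°, 21.7 nmi

Leg 1 (207°, 26 nmi): east 26 sin 207° = -11.80, north 26 cos 207° = -23.17
Leg 2 (S85°E, 23 nmi): east 23 sin 95° = 22.91, north 23 cos 95° = -2.00
Current position: (11.11, -25.17). Target: (1, -6). Remaining: Δeast = -10.11, Δnorth = 19.17.
Bearing = atan2(-10.11, 19.17) mod 360° = 332.20°; distance = √((-10.11)² + (19.17)²) = 21.673 nmi.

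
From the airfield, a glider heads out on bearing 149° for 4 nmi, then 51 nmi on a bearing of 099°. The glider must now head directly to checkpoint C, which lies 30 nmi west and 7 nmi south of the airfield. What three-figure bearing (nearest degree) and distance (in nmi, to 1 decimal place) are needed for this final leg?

273°, 82.5 nmi

Leg 1 (149°, 4 nmi): east 4 sin 149° = 2.06, north 4 cos 149° = -3.43
Leg 2 (099°, 51 nmi): east 51 sin 99° = 50.37, north 51 cos 99° = -7.98
Current position: (52.43, -11.41). Target: (-30, -7). Remaining: Δeast = -82.43, Δnorth = 4.41.
Bearing = atan2(-82.43, 4.41) mod 360° = 273.06°; distance = √((-82.43)² + (4.41)²) = 82.550 nmi.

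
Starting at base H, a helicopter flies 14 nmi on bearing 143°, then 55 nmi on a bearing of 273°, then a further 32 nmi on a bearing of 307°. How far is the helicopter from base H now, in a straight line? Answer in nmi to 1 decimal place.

72.9 nmi

Leg 1 (143°, 14 nmi): east 14 sin 143° = 8.43, north 14 cos 143° = -11.18
Leg 2 (273°, 55 nmi): east 55 sin 273° = -54.92, north 55 cos 273° = 2.88
Leg 3 (307°, 32 nmi): east 32 sin 307° = -25.56, north 32 cos 307° = 19.26
Net: -72.06 east, 10.96 north. Distance = √((-72.06)² + (10.96)²) = 72.884 nmi.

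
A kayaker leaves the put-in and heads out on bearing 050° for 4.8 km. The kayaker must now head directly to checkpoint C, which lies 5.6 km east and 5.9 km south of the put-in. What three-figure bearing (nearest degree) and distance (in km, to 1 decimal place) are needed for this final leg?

Leg 1 (050°, 4.8 km): east 4.8 sin 50° = 3.68, north 4.8 cos 50° = 3.09
Current position: (3.68, 3.09). Target: (5.6, -5.9). Remaining: Δeast = 1.92, Δnorth = -8.99.
Bearing = atan2(1.92, -8.99) mod 360° = 167.92°; distance = √((1.92)² + (-8.99)²) = 9.189 km.

168°, 9.2 km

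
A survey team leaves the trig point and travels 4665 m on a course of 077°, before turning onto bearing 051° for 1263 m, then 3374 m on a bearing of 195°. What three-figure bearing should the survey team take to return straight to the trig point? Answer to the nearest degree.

Leg 1 (077°, 4665 m): east 4665 sin 77° = 4545.44, north 4665 cos 77° = 1049.40
Leg 2 (051°, 1263 m): east 1263 sin 51° = 981.54, north 1263 cos 51° = 794.83
Leg 3 (195°, 3374 m): east 3374 sin 195° = -873.26, north 3374 cos 195° = -3259.03
Net displacement: 4653.72 east, -1414.81 north. Direction back to start is (-4653.72, 1414.81): bearing = atan2(-4653.72, 1414.81) mod 360° = 286.91° ≈ 287°.

287°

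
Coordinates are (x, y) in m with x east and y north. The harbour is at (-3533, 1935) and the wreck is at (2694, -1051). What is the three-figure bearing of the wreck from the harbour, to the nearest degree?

116°

Δeast = 2694 − -3533 = 6227.00; Δnorth = -1051 − 1935 = -2986.00.
Bearing = atan2(Δeast, Δnorth) mod 360° = 115.62° ≈ 116°.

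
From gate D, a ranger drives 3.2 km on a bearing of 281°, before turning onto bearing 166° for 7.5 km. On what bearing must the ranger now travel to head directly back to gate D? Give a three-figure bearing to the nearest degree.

Leg 1 (281°, 3.2 km): east 3.2 sin 281° = -3.14, north 3.2 cos 281° = 0.61
Leg 2 (166°, 7.5 km): east 7.5 sin 166° = 1.81, north 7.5 cos 166° = -7.28
Net displacement: -1.33 east, -6.67 north. Direction back to start is (1.33, 6.67): bearing = atan2(1.33, 6.67) mod 360° = 11.26° ≈ 011°.

011°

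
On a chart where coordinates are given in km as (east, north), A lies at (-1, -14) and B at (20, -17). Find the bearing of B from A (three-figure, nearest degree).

098°

Δeast = 20 − -1 = 21.00; Δnorth = -17 − -14 = -3.00.
Bearing = atan2(Δeast, Δnorth) mod 360° = 98.13° ≈ 098°.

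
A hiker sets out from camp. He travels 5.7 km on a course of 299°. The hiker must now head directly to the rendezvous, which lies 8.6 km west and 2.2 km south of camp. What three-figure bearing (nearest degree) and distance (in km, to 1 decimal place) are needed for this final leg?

216°, 6.1 km

Leg 1 (299°, 5.7 km): east 5.7 sin 299° = -4.99, north 5.7 cos 299° = 2.76
Current position: (-4.99, 2.76). Target: (-8.6, -2.2). Remaining: Δeast = -3.61, Δnorth = -4.96.
Bearing = atan2(-3.61, -4.96) mod 360° = 216.06°; distance = √((-3.61)² + (-4.96)²) = 6.140 km.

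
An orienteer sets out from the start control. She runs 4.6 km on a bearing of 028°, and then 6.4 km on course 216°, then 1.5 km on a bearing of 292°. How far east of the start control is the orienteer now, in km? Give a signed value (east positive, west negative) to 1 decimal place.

-3.0 km

Leg 1 (028°, 4.6 km): east 4.6 sin 28° = 2.16, north 4.6 cos 28° = 4.06
Leg 2 (216°, 6.4 km): east 6.4 sin 216° = -3.76, north 6.4 cos 216° = -5.18
Leg 3 (292°, 1.5 km): east 1.5 sin 292° = -1.39, north 1.5 cos 292° = 0.56
Net east component: -2.99 km.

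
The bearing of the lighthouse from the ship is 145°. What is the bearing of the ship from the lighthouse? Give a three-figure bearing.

Back-bearing = 145° + 180° = 325°.

325°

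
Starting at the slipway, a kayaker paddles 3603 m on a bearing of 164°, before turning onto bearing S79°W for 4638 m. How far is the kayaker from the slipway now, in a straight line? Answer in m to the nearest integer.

Leg 1 (164°, 3603 m): east 3603 sin 164° = 993.12, north 3603 cos 164° = -3463.43
Leg 2 (S79°W, 4638 m): east 4638 sin 259° = -4552.79, north 4638 cos 259° = -884.97
Net: -3559.67 east, -4348.40 north. Distance = √((-3559.67)² + (-4348.40)²) = 5619.589 m.

5620 m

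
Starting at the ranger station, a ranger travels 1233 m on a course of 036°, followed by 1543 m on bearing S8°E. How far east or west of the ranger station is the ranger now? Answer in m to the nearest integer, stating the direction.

Leg 1 (036°, 1233 m): east 1233 sin 36° = 724.74, north 1233 cos 36° = 997.52
Leg 2 (S8°E, 1543 m): east 1543 sin 172° = 214.74, north 1543 cos 172° = -1527.98
Net east component: 939.48 m.

939 m east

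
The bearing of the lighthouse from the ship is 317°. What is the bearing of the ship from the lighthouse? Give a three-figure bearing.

137°

Back-bearing = 317° − 180° = 137°.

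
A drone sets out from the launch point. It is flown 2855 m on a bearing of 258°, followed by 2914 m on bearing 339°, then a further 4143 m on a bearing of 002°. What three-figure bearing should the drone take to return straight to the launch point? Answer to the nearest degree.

149°

Leg 1 (258°, 2855 m): east 2855 sin 258° = -2792.61, north 2855 cos 258° = -593.59
Leg 2 (339°, 2914 m): east 2914 sin 339° = -1044.28, north 2914 cos 339° = 2720.45
Leg 3 (002°, 4143 m): east 4143 sin 2° = 144.59, north 4143 cos 2° = 4140.48
Net displacement: -3692.31 east, 6267.34 north. Direction back to start is (3692.31, -6267.34): bearing = atan2(3692.31, -6267.34) mod 360° = 149.50° ≈ 149°.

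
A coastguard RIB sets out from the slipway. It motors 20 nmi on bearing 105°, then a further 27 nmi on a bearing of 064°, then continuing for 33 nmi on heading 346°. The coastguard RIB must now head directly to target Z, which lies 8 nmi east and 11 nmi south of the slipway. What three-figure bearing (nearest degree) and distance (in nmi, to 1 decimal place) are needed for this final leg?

209°, 56.8 nmi

Leg 1 (105°, 20 nmi): east 20 sin 105° = 19.32, north 20 cos 105° = -5.18
Leg 2 (064°, 27 nmi): east 27 sin 64° = 24.27, north 27 cos 64° = 11.84
Leg 3 (346°, 33 nmi): east 33 sin 346° = -7.98, north 33 cos 346° = 32.02
Current position: (35.60, 38.68). Target: (8, -11). Remaining: Δeast = -27.60, Δnorth = -49.68.
Bearing = atan2(-27.60, -49.68) mod 360° = 209.06°; distance = √((-27.60)² + (-49.68)²) = 56.833 nmi.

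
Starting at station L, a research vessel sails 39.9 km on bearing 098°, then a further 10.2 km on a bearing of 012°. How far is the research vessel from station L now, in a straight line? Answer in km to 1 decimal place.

Leg 1 (098°, 39.9 km): east 39.9 sin 98° = 39.51, north 39.9 cos 98° = -5.55
Leg 2 (012°, 10.2 km): east 10.2 sin 12° = 2.12, north 10.2 cos 12° = 9.98
Net: 41.63 east, 4.42 north. Distance = √((41.63)² + (4.42)²) = 41.867 km.

41.9 km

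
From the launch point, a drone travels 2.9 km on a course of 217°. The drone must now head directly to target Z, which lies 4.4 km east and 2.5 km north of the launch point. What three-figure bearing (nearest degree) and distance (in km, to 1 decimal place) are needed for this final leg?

Leg 1 (217°, 2.9 km): east 2.9 sin 217° = -1.75, north 2.9 cos 217° = -2.32
Current position: (-1.75, -2.32). Target: (4.4, 2.5). Remaining: Δeast = 6.15, Δnorth = 4.82.
Bearing = atan2(6.15, 4.82) mod 360° = 51.91°; distance = √((6.15)² + (4.82)²) = 7.808 km.

052°, 7.8 km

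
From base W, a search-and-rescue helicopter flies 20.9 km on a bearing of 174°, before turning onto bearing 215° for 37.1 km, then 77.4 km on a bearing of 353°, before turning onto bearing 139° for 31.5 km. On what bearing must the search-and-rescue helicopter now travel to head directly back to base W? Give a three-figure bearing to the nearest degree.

103°

Leg 1 (174°, 20.9 km): east 20.9 sin 174° = 2.18, north 20.9 cos 174° = -20.79
Leg 2 (215°, 37.1 km): east 37.1 sin 215° = -21.28, north 37.1 cos 215° = -30.39
Leg 3 (353°, 77.4 km): east 77.4 sin 353° = -9.43, north 77.4 cos 353° = 76.82
Leg 4 (139°, 31.5 km): east 31.5 sin 139° = 20.67, north 31.5 cos 139° = -23.77
Net displacement: -7.86 east, 1.87 north. Direction back to start is (7.86, -1.87): bearing = atan2(7.86, -1.87) mod 360° = 103.40° ≈ 103°.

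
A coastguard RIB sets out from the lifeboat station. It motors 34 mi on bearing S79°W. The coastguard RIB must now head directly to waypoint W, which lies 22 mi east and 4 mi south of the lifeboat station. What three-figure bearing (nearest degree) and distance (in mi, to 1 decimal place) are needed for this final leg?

087°, 55.4 mi

Leg 1 (S79°W, 34 mi): east 34 sin 259° = -33.38, north 34 cos 259° = -6.49
Current position: (-33.38, -6.49). Target: (22, -4). Remaining: Δeast = 55.38, Δnorth = 2.49.
Bearing = atan2(55.38, 2.49) mod 360° = 87.43°; distance = √((55.38)² + (2.49)²) = 55.431 mi.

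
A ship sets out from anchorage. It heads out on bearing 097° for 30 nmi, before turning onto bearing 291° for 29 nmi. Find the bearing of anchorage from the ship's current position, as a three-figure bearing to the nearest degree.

202°

Leg 1 (097°, 30 nmi): east 30 sin 97° = 29.78, north 30 cos 97° = -3.66
Leg 2 (291°, 29 nmi): east 29 sin 291° = -27.07, north 29 cos 291° = 10.39
Net displacement: 2.70 east, 6.74 north. Direction back to start is (-2.70, -6.74): bearing = atan2(-2.70, -6.74) mod 360° = 201.86° ≈ 202°.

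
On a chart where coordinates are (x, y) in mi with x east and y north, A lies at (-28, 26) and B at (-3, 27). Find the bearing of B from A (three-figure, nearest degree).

088°

Δeast = -3 − -28 = 25.00; Δnorth = 27 − 26 = 1.00.
Bearing = atan2(Δeast, Δnorth) mod 360° = 87.71° ≈ 088°.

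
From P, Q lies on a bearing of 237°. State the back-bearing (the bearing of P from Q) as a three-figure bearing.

057°

Back-bearing = 237° − 180° = 057°.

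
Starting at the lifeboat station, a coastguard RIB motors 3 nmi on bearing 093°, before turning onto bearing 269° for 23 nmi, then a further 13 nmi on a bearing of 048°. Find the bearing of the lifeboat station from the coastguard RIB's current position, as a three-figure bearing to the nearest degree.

Leg 1 (093°, 3 nmi): east 3 sin 93° = 3.00, north 3 cos 93° = -0.16
Leg 2 (269°, 23 nmi): east 23 sin 269° = -23.00, north 23 cos 269° = -0.40
Leg 3 (048°, 13 nmi): east 13 sin 48° = 9.66, north 13 cos 48° = 8.70
Net displacement: -10.34 east, 8.14 north. Direction back to start is (10.34, -8.14): bearing = atan2(10.34, -8.14) mod 360° = 128.21° ≈ 128°.

128°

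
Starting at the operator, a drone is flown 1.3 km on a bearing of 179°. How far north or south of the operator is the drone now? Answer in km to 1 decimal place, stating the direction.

Leg 1 (179°, 1.3 km): east 1.3 sin 179° = 0.02, north 1.3 cos 179° = -1.30
Net north component: -1.30 km.

1.3 km south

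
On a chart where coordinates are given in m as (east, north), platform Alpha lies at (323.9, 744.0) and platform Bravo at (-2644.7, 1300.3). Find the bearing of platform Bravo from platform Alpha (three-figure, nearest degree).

281°

Δeast = -2644.7 − 323.9 = -2968.60; Δnorth = 1300.3 − 744.0 = 556.30.
Bearing = atan2(Δeast, Δnorth) mod 360° = 280.61° ≈ 281°.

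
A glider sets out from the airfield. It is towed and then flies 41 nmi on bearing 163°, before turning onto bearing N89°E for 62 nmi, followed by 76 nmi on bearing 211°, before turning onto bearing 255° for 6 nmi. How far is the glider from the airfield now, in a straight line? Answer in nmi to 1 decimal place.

Leg 1 (163°, 41 nmi): east 41 sin 163° = 11.99, north 41 cos 163° = -39.21
Leg 2 (N89°E, 62 nmi): east 62 sin 89° = 61.99, north 62 cos 89° = 1.08
Leg 3 (211°, 76 nmi): east 76 sin 211° = -39.14, north 76 cos 211° = -65.14
Leg 4 (255°, 6 nmi): east 6 sin 255° = -5.80, north 6 cos 255° = -1.55
Net: 29.04 east, -104.82 north. Distance = √((29.04)² + (-104.82)²) = 108.772 nmi.

108.8 nmi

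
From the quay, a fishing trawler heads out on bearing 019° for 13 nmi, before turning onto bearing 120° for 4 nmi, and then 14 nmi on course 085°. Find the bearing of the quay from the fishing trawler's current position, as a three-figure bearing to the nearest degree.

242°

Leg 1 (019°, 13 nmi): east 13 sin 19° = 4.23, north 13 cos 19° = 12.29
Leg 2 (120°, 4 nmi): east 4 sin 120° = 3.46, north 4 cos 120° = -2.00
Leg 3 (085°, 14 nmi): east 14 sin 85° = 13.95, north 14 cos 85° = 1.22
Net displacement: 21.64 east, 11.51 north. Direction back to start is (-21.64, -11.51): bearing = atan2(-21.64, -11.51) mod 360° = 241.99° ≈ 242°.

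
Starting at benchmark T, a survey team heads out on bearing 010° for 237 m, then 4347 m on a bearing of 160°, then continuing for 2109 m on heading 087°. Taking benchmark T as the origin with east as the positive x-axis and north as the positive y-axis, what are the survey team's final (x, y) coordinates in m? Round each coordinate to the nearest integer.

Leg 1 (010°, 237 m): east 237 sin 10° = 41.15, north 237 cos 10° = 233.40
Leg 2 (160°, 4347 m): east 4347 sin 160° = 1486.76, north 4347 cos 160° = -4084.84
Leg 3 (087°, 2109 m): east 2109 sin 87° = 2106.11, north 2109 cos 87° = 110.38
Summing: 3634.03 m east, -3741.07 m north → (3634, -3741).

(3634, -3741)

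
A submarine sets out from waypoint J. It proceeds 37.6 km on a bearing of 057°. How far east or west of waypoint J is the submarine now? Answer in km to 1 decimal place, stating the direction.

31.5 km east

Leg 1 (057°, 37.6 km): east 37.6 sin 57° = 31.53, north 37.6 cos 57° = 20.48
Net east component: 31.53 km.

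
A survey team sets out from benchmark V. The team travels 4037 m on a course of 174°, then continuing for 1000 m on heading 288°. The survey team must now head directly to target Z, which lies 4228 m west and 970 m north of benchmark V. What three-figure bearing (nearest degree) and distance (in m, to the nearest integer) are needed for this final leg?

322°, 5962 m

Leg 1 (174°, 4037 m): east 4037 sin 174° = 421.98, north 4037 cos 174° = -4014.88
Leg 2 (288°, 1000 m): east 1000 sin 288° = -951.06, north 1000 cos 288° = 309.02
Current position: (-529.08, -3705.87). Target: (-4228, 970). Remaining: Δeast = -3698.92, Δnorth = 4675.87.
Bearing = atan2(-3698.92, 4675.87) mod 360° = 321.65°; distance = √((-3698.92)² + (4675.87)²) = 5962.029 m.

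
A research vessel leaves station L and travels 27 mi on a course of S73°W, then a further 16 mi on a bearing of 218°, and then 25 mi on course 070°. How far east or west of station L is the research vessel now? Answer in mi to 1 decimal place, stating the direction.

Leg 1 (S73°W, 27 mi): east 27 sin 253° = -25.82, north 27 cos 253° = -7.89
Leg 2 (218°, 16 mi): east 16 sin 218° = -9.85, north 16 cos 218° = -12.61
Leg 3 (070°, 25 mi): east 25 sin 70° = 23.49, north 25 cos 70° = 8.55
Net east component: -12.18 mi.

12.2 mi west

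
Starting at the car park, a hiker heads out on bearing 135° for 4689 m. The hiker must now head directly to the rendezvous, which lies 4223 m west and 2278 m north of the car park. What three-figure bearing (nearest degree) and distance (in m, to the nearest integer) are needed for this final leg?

Leg 1 (135°, 4689 m): east 4689 sin 135° = 3315.62, north 4689 cos 135° = -3315.62
Current position: (3315.62, -3315.62). Target: (-4223, 2278). Remaining: Δeast = -7538.62, Δnorth = 5593.62.
Bearing = atan2(-7538.62, 5593.62) mod 360° = 306.58°; distance = √((-7538.62)² + (5593.62)²) = 9387.197 m.

307°, 9387 m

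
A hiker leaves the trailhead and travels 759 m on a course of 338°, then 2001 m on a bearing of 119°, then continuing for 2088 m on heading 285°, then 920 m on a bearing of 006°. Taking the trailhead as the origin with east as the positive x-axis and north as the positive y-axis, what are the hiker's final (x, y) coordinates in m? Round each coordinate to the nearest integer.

(-455, 1189)

Leg 1 (338°, 759 m): east 759 sin 338° = -284.33, north 759 cos 338° = 703.73
Leg 2 (119°, 2001 m): east 2001 sin 119° = 1750.11, north 2001 cos 119° = -970.10
Leg 3 (285°, 2088 m): east 2088 sin 285° = -2016.85, north 2088 cos 285° = 540.41
Leg 4 (006°, 920 m): east 920 sin 6° = 96.17, north 920 cos 6° = 914.96
Summing: -454.90 m east, 1189.00 m north → (-455, 1189).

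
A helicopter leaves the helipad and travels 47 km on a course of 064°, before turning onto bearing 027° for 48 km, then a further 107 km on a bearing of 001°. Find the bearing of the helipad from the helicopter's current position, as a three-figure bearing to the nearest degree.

Leg 1 (064°, 47 km): east 47 sin 64° = 42.24, north 47 cos 64° = 20.60
Leg 2 (027°, 48 km): east 48 sin 27° = 21.79, north 48 cos 27° = 42.77
Leg 3 (001°, 107 km): east 107 sin 1° = 1.87, north 107 cos 1° = 106.98
Net displacement: 65.90 east, 170.36 north. Direction back to start is (-65.90, -170.36): bearing = atan2(-65.90, -170.36) mod 360° = 201.15° ≈ 201°.

201°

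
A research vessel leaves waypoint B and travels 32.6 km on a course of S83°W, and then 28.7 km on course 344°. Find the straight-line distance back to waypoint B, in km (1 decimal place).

46.7 km

Leg 1 (S83°W, 32.6 km): east 32.6 sin 263° = -32.36, north 32.6 cos 263° = -3.97
Leg 2 (344°, 28.7 km): east 28.7 sin 344° = -7.91, north 28.7 cos 344° = 27.59
Net: -40.27 east, 23.62 north. Distance = √((-40.27)² + (23.62)²) = 46.682 km.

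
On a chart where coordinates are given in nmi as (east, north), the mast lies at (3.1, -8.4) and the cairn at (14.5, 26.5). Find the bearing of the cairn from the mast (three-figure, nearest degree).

Δeast = 14.5 − 3.1 = 11.40; Δnorth = 26.5 − -8.4 = 34.90.
Bearing = atan2(Δeast, Δnorth) mod 360° = 18.09° ≈ 018°.

018°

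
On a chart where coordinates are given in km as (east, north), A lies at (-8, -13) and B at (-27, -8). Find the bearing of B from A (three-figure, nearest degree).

Δeast = -27 − -8 = -19.00; Δnorth = -8 − -13 = 5.00.
Bearing = atan2(Δeast, Δnorth) mod 360° = 284.74° ≈ 285°.

285°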